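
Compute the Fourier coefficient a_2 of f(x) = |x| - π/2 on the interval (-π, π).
a_2 = (1/π) ∫_{-π}^{π} f(x)·cos(2x) dx.
Evaluate the integral (use parity and integration by parts as needed): a_2 = 0.

Final answer: 0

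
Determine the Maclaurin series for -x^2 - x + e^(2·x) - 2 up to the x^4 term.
2·x^4/3 + 4·x^3/3 + x^2 + x - 1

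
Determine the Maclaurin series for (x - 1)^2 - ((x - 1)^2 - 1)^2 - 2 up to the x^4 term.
-x^4 + 4·x^3 - 3·x^2 - 2·x - 1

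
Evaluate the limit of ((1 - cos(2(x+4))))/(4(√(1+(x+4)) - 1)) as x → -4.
Both numerator and denominator → 0 as x → -4; this is a 0/0 indeterminate form.
Expand each to leading order near x = -4: numerator ~ 2·(x + 4)^2, denominator ~ 2·(x + 4).
The limit of the ratio is 0.

Final answer: 0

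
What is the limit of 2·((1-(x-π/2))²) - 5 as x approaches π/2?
Direct substitution at x = π/2 gives -3.

Final answer: -3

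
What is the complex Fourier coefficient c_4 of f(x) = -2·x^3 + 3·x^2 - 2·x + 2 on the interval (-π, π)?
Compute the real Fourier coefficients first: a_4 = 3/4, b_4 = 5/8 + π^2.
Then c_4 = (a_4 − i·b_4)/2 = 3/8 - i·π^2/2 - 5·i/16.

Final answer: 3/8 - i·π^2/2 - 5·i/16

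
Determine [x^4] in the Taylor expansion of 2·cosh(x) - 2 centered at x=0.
Expand to order 4: 2·cosh(x) - 2 = x^4/12 + x^2 + O(x^5).
The coefficient of x^4 is 1/12.

Final answer: 1/12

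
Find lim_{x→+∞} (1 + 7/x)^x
As x → +∞: this is the defining limit (1 + 7/x)^x → e^7.
Limit = e^(7).

Final answer: e^(7)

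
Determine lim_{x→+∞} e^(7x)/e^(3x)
This is an ∞/∞ indeterminate form as x → +∞.
Rewrite e^(7x)/e^(3x) = e^((7−3)x) = e^(4x); the exponent coefficient is 4 > 0 so e^(4x) → ∞.
Limit = ∞.

Final answer: ∞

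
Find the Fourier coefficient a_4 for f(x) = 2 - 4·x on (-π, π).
a_4 = (1/π) ∫_{-π}^{π} f(x)·cos(4x) dx.
Evaluate the integral (use parity and integration by parts as needed): a_4 = 0.

Final answer: 0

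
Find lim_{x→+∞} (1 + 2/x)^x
As x → +∞: this is the defining limit (1 + 2/x)^x → e^2.
Limit = e^(2).

Final answer: e^(2)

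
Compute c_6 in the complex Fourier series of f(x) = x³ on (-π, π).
Compute the real Fourier coefficients first: a_6 = 0, b_6 = 1/18 - π^2/3.
Then c_6 = (a_6 − i·b_6)/2 = -i/36 + i·π^2/6.

Final answer: -i/36 + i·π^2/6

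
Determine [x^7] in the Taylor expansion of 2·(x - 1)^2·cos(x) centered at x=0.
Expand to order 7: 2·(x - 1)^2·cos(x) = x^7/180 + 29·x^6/360 - x^5/6 - 11·x^4/12 + 2·x^3 + x^2 - 4·x + 2 + O(x^8).
The coefficient of x^7 is 1/180.

Final answer: 1/180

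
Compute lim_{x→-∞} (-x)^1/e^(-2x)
This is an ∞/∞ indeterminate form as x → -∞.
Compare growth rates of the dominant terms (exponentials ≫ polynomials ≫ logarithms), or apply L'Hôpital's rule; the quotient → 0.
Limit = 0.

Final answer: 0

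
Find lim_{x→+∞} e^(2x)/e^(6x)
This is an ∞/∞ indeterminate form as x → +∞.
Rewrite e^(2x)/e^(6x) = e^((2−6)x) = e^(-4x); the exponent coefficient is -4 < 0 so e^(-4x) → 0.
Limit = 0.

Final answer: 0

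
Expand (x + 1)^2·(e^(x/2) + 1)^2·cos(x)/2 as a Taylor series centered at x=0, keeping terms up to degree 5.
-721·x^5/1280 - 575·x^4/384 - 31·x^3/48 + 27·x^2/8 + 5·x + 2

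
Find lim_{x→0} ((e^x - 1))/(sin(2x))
Both numerator and denominator → 0 as x → 0; this is a 0/0 indeterminate form.
Expand each to leading order near x = 0: numerator ~ x, denominator ~ 2·x.
The limit of the ratio is 1/2.

Final answer: 1/2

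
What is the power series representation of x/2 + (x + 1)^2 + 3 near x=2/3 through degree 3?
55/9 + 23·(x - 2/3)/6 + (x - 2/3)^2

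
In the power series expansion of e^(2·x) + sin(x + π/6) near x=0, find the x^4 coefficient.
Expand to order 4: e^(2·x) + sin(x + π/6) = 11·x^4/16 + x^3·(4/3 - √(3)/12) + 7·x^2/4 + x·(√(3)/2 + 2) + 3/2 + O(x^5).
The coefficient of x^4 is 11/16.

Final answer: 11/16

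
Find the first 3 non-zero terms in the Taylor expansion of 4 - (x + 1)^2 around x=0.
-x^2 - 2·x + 3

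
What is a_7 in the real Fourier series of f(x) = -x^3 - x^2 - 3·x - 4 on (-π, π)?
a_7 = (1/π) ∫_{-π}^{π} f(x)·cos(7x) dx.
Evaluate the integral (use parity and integration by parts as needed): a_7 = 4/49.

Final answer: 4/49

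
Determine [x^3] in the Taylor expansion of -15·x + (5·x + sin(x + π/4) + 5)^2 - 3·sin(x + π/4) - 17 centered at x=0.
Expand to order 3: -15·x + (5·x + sin(x + π/4) + 5)^2 - 3·sin(x + π/4) - 17 = x^3·((√(2)/2 + 5)^2·(-√(2)·(√(2)/(2·(√(2)/2 + 5)) + 5/(√(2)/2 + 5))/(2·(√(2)/2 + 5)) - √(2)/(6·(√(2)/2 + 5))) + √(2)/4) + x^2·(3·√(2)/4 + (√(2)/2 + 5)^2·(-√(2)/(2·(√(2)/2 + 5)) + (√(2)/(2·(√(2)/2 + 5)) + 5/(√(2)/2 + 5))^2)) + x·(-15 - 3·√(2)/2 + (√(2)/2 + 5)^2·(√(2)/(√(2)/2 + 5) + 10/(√(2)/2 + 5))) - 17 - 3·√(2)/2 + (√(2)/2 + 5)^2 + O(x^4).
The coefficient of x^3 is (√(2)/2 + 5)^2·(-√(2)·(√(2)/(2·(√(2)/2 + 5)) + 5/(√(2)/2 + 5))/(2·(√(2)/2 + 5)) - √(2)/(6·(√(2)/2 + 5))) + √(2)/4.

Final answer: (√(2)/2 + 5)^2·(-√(2)·(√(2)/(2·(√(2)/2 + 5)) + 5/(√(2)/2 + 5))/(2·(√(2)/2 + 5)) - √(2)/(6·(√(2)/2 + 5))) + √(2)/4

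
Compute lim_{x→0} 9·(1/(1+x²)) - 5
Direct substitution at x = 0 gives 4.

Final answer: 4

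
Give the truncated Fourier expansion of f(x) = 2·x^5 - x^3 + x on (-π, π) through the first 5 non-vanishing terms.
(-82·π^2 + 4·π^4 + 494)·sin(x) + (-2·π^4 - 35/2 + 11·π^2)·sin(2·x) + (-98·π^2/27 + 250/81 + 4·π^4/3)·sin(3·x) + (-π^4 - 37/32 + 7·π^2/4)·sin(4·x) + (-26·π^2/25 + 406/625 + 4·π^4/5)·sin(5·x)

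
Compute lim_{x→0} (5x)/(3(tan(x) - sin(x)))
Both numerator and denominator → 0 as x → 0; this is a 0/0 indeterminate form.
Expand each to leading order near x = 0: numerator ~ 5·x, denominator ~ 3·x^3/2.
The limit of the ratio is ∞.

Final answer: ∞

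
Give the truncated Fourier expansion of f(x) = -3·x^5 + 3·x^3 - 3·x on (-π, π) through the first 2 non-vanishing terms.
(-762 - 6·π^4 + 126·π^2)·sin(x) + (-18·π^2 + 30 + 3·π^4)·sin(2·x)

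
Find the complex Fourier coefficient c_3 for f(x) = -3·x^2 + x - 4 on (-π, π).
Compute the real Fourier coefficients first: a_3 = 4/3, b_3 = 2/3.
Then c_3 = (a_3 − i·b_3)/2 = 2/3 - i/3.

Final answer: 2/3 - i/3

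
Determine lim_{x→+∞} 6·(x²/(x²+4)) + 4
Evaluate the dominant behaviour as x → +∞; each term tends to a finite value or vanishes.
Limit = 10.

Final answer: 10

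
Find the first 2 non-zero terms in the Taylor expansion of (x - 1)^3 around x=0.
3·x - 1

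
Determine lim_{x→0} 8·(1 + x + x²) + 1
Direct substitution at x = 0 gives 9.

Final answer: 9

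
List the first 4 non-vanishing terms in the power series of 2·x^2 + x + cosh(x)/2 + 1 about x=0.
x^4/48 + 9·x^2/4 + x + 3/2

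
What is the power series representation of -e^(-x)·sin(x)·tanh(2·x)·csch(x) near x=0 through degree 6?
851·x^6/180 - 221·x^5/60 - 3·x^4 + 7·x^3/3 + 2·x^2 - 2·x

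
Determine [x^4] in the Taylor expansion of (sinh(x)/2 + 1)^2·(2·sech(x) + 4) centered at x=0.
Expand to order 4: (sinh(x)/2 + 1)^2·(2·sech(x) + 4) = 2·x^4/3 + x^2/2 + 6·x + 6 + O(x^5).
The coefficient of x^4 is 2/3.

Final answer: 2/3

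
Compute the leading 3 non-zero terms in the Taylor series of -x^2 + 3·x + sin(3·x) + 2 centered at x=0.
-x^2 + 6·x + 2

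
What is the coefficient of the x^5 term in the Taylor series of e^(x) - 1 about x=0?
Expand to order 5: e^(x) - 1 = x^5/120 + x^4/24 + x^3/6 + x^2/2 + x + O(x^6).
The coefficient of x^5 is 1/120.

Final answer: 1/120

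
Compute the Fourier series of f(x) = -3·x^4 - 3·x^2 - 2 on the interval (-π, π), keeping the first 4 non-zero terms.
(-132 + 24·π^2)·cos(x) + (6 - 6·π^2)·cos(2·x) + (-4/9 + 8·π^2/3)·cos(3·x) - 3·π^4/5 - π^2 - 2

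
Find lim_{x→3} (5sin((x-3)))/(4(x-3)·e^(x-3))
Both numerator and denominator → 0 as x → 3; this is a 0/0 indeterminate form.
Expand each to leading order near x = 3: numerator ~ 5·(x - 3), denominator ~ 4·(x - 3).
The limit of the ratio is 5/4.

Final answer: 5/4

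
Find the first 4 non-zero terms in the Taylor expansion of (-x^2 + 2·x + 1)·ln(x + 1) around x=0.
11·x^4/12 - 5·x^3/3 + 3·x^2/2 + x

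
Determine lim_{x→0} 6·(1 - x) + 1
Direct substitution at x = 0 gives 7.

Final answer: 7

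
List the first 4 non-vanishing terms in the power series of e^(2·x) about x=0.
4·x^3/3 + 2·x^2 + 2·x + 1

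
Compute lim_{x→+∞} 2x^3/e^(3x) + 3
The quotient is an ∞/∞ indeterminate form as x → +∞.
The exponential denominator e^(3x) dominates the polynomial numerator (e^x ≫ x^3 as x → ∞), so the quotient → 0.
Adding the constant: 0 + 3 = 3. Limit = 3.

Final answer: 3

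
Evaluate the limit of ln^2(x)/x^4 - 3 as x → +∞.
The quotient is an ∞/∞ indeterminate form as x → +∞.
The polynomial denominator x^4 dominates the logarithmic numerator (any positive power of x ≫ ln^2(x) as x → ∞), so the quotient → 0.
Adding the constant: 0 - 3 = -3. Limit = -3.

Final answer: -3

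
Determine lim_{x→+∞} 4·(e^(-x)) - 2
Evaluate the dominant behaviour as x → +∞; each term tends to a finite value or vanishes.
Limit = -2.

Final answer: -2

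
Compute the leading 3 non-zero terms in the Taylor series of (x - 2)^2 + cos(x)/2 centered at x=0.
3·x^2/4 - 4·x + 9/2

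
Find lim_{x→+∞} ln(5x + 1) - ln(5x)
This is an ∞ − ∞ indeterminate form.
Combine the logarithms: ln(5x+1) − ln(5x) = ln((5x+1)/(5x)) = ln(1 + 1/(5x)) → ln(1) = 0.
Limit = 0.

Final answer: 0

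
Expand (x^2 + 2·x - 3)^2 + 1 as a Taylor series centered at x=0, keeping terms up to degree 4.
x^4 + 4·x^3 - 2·x^2 - 12·x + 10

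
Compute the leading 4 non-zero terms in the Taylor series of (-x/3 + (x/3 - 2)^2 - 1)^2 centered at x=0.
-10·x^3/27 + 31·x^2/9 - 10·x + 9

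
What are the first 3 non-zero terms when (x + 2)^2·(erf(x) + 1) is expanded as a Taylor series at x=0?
x^2·(1 + 8/√(π)) + x·(4 + 8/√(π)) + 4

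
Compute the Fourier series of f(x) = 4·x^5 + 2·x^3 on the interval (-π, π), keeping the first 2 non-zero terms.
(-156·π^2 + 8·π^4 + 936)·sin(x) + (-4·π^4 - 27 + 18·π^2)·sin(2·x)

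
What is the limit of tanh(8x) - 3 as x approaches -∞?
Evaluate the dominant behaviour as x → -∞; each term tends to a finite value or vanishes.
Limit = -4.

Final answer: -4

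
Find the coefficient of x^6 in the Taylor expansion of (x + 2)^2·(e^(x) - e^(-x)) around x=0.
Expand to order 6: (x + 2)^2·(e^(x) - e^(-x)) = x^6/15 + 2·x^5/5 + 4·x^4/3 + 10·x^3/3 + 8·x^2 + 8·x + O(x^7).
The coefficient of x^6 is 1/15.

Final answer: 1/15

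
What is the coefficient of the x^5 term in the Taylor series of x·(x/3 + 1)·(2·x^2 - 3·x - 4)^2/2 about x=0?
Expand to order 5: x·(x/3 + 1)·(2·x^2 - 3·x - 4)^2/2 = -43·x^4/6 + x^3/2 + 44·x^2/3 + 8·x + O(x^6).
The coefficient of x^5 is 0.

Final answer: 0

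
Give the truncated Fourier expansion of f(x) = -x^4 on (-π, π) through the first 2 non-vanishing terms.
(-48 + 8·π^2)·cos(x) - π^4/5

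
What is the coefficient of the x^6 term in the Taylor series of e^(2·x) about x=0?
Expand to order 6: e^(2·x) = 4·x^6/45 + 4·x^5/15 + 2·x^4/3 + 4·x^3/3 + 2·x^2 + 2·x + 1 + O(x^7).
The coefficient of x^6 is 4/45.

Final answer: 4/45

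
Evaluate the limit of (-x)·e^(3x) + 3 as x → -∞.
The product is a 0·∞ indeterminate form at x → -∞.
Rewrite the product as (-x) / e^(-3x) (an ∞/∞ form) and apply L'Hôpital, or use the standard hierarchy e^(3|x|) ≫ |(-x)| as x → -∞.
The indeterminate product → 0, so the limit = 3.

Final answer: 3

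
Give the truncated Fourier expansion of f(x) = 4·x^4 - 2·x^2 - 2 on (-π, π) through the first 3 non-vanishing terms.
(200 - 32·π^2)·cos(x) + (-14 + 8·π^2)·cos(2·x) - 2·π^2/3 - 2 + 4·π^4/5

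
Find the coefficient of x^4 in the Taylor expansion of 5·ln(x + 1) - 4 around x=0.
Expand to order 4: 5·ln(x + 1) - 4 = -5·x^4/4 + 5·x^3/3 - 5·x^2/2 + 5·x - 4 + O(x^5).
The coefficient of x^4 is -5/4.

Final answer: -5/4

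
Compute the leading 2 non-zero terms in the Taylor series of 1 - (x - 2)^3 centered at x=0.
9 - 12·x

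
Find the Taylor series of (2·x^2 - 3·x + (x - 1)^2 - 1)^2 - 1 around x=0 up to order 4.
9·x^4 - 30·x^3 + 25·x^2 - 1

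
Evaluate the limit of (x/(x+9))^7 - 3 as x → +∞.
As x → +∞: x/(x+9) = 1/(1 + 9/x) → 1, and the 7th power of a limit-1 base also → 1; with the additive constant, 1 - 3 = -2.
Limit = -2.

Final answer: -2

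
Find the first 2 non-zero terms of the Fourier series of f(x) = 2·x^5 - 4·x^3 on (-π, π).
(-88·π^2 + 4·π^4 + 528)·sin(x) + (-2·π^4 - 21 + 14·π^2)·sin(2·x)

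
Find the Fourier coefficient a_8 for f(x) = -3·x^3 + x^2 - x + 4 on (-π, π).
a_8 = (1/π) ∫_{-π}^{π} f(x)·cos(8x) dx.
Evaluate the integral (use parity and integration by parts as needed): a_8 = 1/16.

Final answer: 1/16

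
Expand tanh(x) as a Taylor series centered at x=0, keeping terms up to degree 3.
-x^3/3 + x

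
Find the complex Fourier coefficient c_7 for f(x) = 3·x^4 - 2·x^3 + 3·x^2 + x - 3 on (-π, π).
Compute the real Fourier coefficients first: a_7 = -24·π^2/49 - 444/2401, b_7 = 122/343 - 4·π^2/7.
Then c_7 = (a_7 − i·b_7)/2 = -12·π^2/49 - 222/2401 - 61·i/343 + 2·i·π^2/7.

Final answer: -12·π^2/49 - 222/2401 - 61·i/343 + 2·i·π^2/7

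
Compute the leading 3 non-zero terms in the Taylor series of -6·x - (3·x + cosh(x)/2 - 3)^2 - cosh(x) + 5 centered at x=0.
-33·x^2/4 + 9·x - 9/4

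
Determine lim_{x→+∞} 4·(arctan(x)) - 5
Evaluate the dominant behaviour as x → +∞; each term tends to a finite value or vanishes.
Limit = -5 + 2·π.

Final answer: -5 + 2·π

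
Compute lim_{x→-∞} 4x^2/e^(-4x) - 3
The quotient is an ∞/∞ indeterminate form as x → -∞.
Compare growth rates of the dominant terms (exponentials ≫ polynomials ≫ logarithms), or apply L'Hôpital's rule; the quotient → 0.
Adding the constant: 0 - 3 = -3. Limit = -3.

Final answer: -3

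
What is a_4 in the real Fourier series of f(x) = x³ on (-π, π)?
a_4 = (1/π) ∫_{-π}^{π} f(x)·cos(4x) dx.
Evaluate the integral (use parity and integration by parts as needed): a_4 = 0.

Final answer: 0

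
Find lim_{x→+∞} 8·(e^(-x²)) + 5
Evaluate the dominant behaviour as x → +∞; each term tends to a finite value or vanishes.
Limit = 5.

Final answer: 5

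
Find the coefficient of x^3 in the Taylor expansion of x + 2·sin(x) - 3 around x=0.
Expand to order 3: x + 2·sin(x) - 3 = -x^3/3 + 3·x - 3 + O(x^4).
The coefficient of x^3 is -1/3.

Final answer: -1/3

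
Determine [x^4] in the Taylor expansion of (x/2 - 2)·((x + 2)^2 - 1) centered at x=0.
Expand to order 4: (x/2 - 2)·((x + 2)^2 - 1) = x^3/2 - 13·x/2 - 6 + O(x^5).
The coefficient of x^4 is 0.

Final answer: 0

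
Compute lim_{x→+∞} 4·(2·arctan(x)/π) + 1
Evaluate the dominant behaviour as x → +∞; each term tends to a finite value or vanishes.
Limit = 5.

Final answer: 5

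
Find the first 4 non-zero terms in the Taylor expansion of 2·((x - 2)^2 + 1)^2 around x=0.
-16·x^3 + 52·x^2 - 80·x + 50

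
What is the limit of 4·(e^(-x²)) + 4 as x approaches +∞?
Evaluate the dominant behaviour as x → +∞; each term tends to a finite value or vanishes.
Limit = 4.

Final answer: 4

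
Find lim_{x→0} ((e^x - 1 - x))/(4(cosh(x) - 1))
Both numerator and denominator → 0 as x → 0; this is a 0/0 indeterminate form.
Expand each to leading order near x = 0: numerator ~ x^2/2, denominator ~ 2·x^2.
The limit of the ratio is 1/4.

Final answer: 1/4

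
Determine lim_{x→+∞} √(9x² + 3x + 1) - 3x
As x → +∞: multiply by the conjugate to get (3x+1)/(√(9x²+3x+1)+3x); the denominator ~ 6x, so the limit is 3/6 = 1/2.
Limit = 1/2.

Final answer: 1/2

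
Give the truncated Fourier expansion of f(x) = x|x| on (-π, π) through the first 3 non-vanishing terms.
(-8 + 2·π^2)·sin(x)/π - π·sin(2·x) + (-8 + 18·π^2)·sin(3·x)/(27·π)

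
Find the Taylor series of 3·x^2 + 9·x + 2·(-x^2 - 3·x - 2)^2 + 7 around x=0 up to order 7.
2·x^4 + 12·x^3 + 29·x^2 + 33·x + 15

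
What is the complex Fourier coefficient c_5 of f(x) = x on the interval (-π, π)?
Compute the real Fourier coefficients first: a_5 = 0, b_5 = 2/5.
Then c_5 = (a_5 − i·b_5)/2 = -i/5.

Final answer: -i/5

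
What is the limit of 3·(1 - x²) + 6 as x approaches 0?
Direct substitution at x = 0 gives 9.

Final answer: 9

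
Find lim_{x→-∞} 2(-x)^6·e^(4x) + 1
The product is a 0·∞ indeterminate form at x → -∞.
Rewrite the product as 2(-x)^6 / e^(-4x) (an ∞/∞ form) and apply L'Hôpital, or use the standard hierarchy e^(4|x|) ≫ |(-x)^6| as x → -∞.
The indeterminate product → 0, so the limit = 1.

Final answer: 1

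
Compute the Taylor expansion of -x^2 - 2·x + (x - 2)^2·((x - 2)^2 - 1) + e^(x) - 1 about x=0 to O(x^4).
-47·x^3/6 + 45·x^2/2 - 29·x + 12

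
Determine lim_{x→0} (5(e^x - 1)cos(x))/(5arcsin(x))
Both numerator and denominator → 0 as x → 0; this is a 0/0 indeterminate form.
Expand each to leading order near x = 0: numerator ~ 5·x, denominator ~ 5·x.
The limit of the ratio is 1.

Final answer: 1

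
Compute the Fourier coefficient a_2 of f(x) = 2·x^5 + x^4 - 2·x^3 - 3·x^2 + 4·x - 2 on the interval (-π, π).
a_2 = (1/π) ∫_{-π}^{π} f(x)·cos(2x) dx.
Evaluate the integral (use parity and integration by parts as needed): a_2 = -6 + 2·π^2.

Final answer: -6 + 2·π^2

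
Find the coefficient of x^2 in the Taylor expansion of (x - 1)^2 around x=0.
Expand to order 2: (x - 1)^2 = x^2 - 2·x + 1 + O(x^3).
The coefficient of x^2 is 1.

Final answer: 1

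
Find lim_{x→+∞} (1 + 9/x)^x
As x → +∞: this is the defining limit (1 + 9/x)^x → e^9.
Limit = e^(9).

Final answer: e^(9)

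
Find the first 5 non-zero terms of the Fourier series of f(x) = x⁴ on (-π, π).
(48 - 8·π^2)·cos(x) + (-3 + 2·π^2)·cos(2·x) + (16/27 - 8·π^2/9)·cos(3·x) + (-3/16 + π^2/2)·cos(4·x) + π^4/5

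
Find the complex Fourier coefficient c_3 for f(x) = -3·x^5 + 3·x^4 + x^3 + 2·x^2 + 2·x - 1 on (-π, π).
Compute the real Fourier coefficients first: a_3 = 8/9 - 8·π^2/3, b_3 = -2·π^4 - 56/27 + 46·π^2/9.
Then c_3 = (a_3 − i·b_3)/2 = -4·π^2/3 + 4/9 - 23·i·π^2/9 + 28·i/27 + i·π^4.

Final answer: -4·π^2/3 + 4/9 - 23·i·π^2/9 + 28·i/27 + i·π^4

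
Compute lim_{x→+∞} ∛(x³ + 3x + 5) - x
This is an ∞ − ∞ indeterminate form.
Multiply by (A² + AB + B²)/(A² + AB + B²) where A = ∛(x³+3x + 5), B = x to use A³ − B³ = (A−B)(A²+AB+B²); the x³ terms cancel, leaving (3x + 5)/(A²+AB+B²) with denominator ~ 3x², so the limit is 0.
Limit = 0.

Final answer: 0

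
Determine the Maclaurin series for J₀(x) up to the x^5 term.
x^4/64 - x^2/4 + 1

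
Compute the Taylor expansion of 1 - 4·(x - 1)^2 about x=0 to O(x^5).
-4·x^2 + 8·x - 3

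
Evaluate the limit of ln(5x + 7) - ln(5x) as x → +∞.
This is an ∞ − ∞ indeterminate form.
Combine the logarithms: ln(5x+7) − ln(5x) = ln((5x+7)/(5x)) = ln(1 + 7/(5x)) → ln(1) = 0.
Limit = 0.

Final answer: 0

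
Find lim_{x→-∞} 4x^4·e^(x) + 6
The product is a 0·∞ indeterminate form at x → -∞.
Rewrite the product as 4x^4 / e^(-x) (an ∞/∞ form) and apply L'Hôpital, or use the standard hierarchy e^(|x|) ≫ |x^4| as x → -∞.
The indeterminate product → 0, so the limit = 6.

Final answer: 6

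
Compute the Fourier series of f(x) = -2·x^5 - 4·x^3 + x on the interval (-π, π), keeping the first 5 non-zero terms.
(-430 - 4·π^4 + 72·π^2)·sin(x) + (-6·π^2 + 8 + 2·π^4)·sin(2·x) + (-4·π^4/3 + 38/81 + 8·π^2/27)·sin(3·x) + (-25/32 + 3·π^2/4 + π^4)·sin(4·x) + (-4·π^4/5 - 24·π^2/25 + 394/625)·sin(5·x)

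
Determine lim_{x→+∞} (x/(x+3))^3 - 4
As x → +∞: x/(x+3) = 1/(1 + 3/x) → 1, and the 3rd power of a limit-1 base also → 1; with the additive constant, 1 - 4 = -3.
Limit = -3.

Final answer: -3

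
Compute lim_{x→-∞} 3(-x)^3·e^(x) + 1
The product is a 0·∞ indeterminate form at x → -∞.
Rewrite the product as 3(-x)^3 / e^(-x) (an ∞/∞ form) and apply L'Hôpital, or use the standard hierarchy e^(|x|) ≫ |(-x)^3| as x → -∞.
The indeterminate product → 0, so the limit = 1.

Final answer: 1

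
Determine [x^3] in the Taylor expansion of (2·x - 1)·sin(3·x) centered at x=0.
Expand to order 3: (2·x - 1)·sin(3·x) = 9·x^3/2 + 6·x^2 - 3·x + O(x^4).
The coefficient of x^3 is 9/2.

Final answer: 9/2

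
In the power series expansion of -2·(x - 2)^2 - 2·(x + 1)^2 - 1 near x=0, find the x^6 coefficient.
Expand to order 6: -2·(x - 2)^2 - 2·(x + 1)^2 - 1 = -4·x^2 + 4·x - 11 + O(x^7).
The coefficient of x^6 is 0.

Final answer: 0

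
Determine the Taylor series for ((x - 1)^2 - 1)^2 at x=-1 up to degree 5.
9 - 24·(x + 1) + 22·(x + 1)^2 - 8·(x + 1)^3 + (x + 1)^4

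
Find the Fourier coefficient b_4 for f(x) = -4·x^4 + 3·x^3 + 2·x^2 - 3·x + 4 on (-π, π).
b_4 = (1/π) ∫_{-π}^{π} f(x)·sin(4x) dx.
Evaluate the integral (use parity and integration by parts as needed): b_4 = 33/16 - 3·π^2/2.

Final answer: 33/16 - 3·π^2/2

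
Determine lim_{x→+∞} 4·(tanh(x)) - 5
Evaluate the dominant behaviour as x → +∞; each term tends to a finite value or vanishes.
Limit = -1.

Final answer: -1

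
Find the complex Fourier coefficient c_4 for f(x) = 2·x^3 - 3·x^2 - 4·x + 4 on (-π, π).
Compute the real Fourier coefficients first: a_4 = -3/4, b_4 = 19/8 - π^2.
Then c_4 = (a_4 − i·b_4)/2 = -3/8 - 19·i/16 + i·π^2/2.

Final answer: -3/8 - 19·i/16 + i·π^2/2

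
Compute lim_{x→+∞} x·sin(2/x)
As x → +∞: let u = 2/x → 0⁺; then x·sin(2/x) = 2·sin(u)/u → 2·1 = 2.
Limit = 2.

Final answer: 2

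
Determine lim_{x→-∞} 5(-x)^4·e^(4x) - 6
The product is a 0·∞ indeterminate form at x → -∞.
Rewrite the product as 5(-x)^4 / e^(-4x) (an ∞/∞ form) and apply L'Hôpital, or use the standard hierarchy e^(4|x|) ≫ |(-x)^4| as x → -∞.
The indeterminate product → 0, so the limit = -6.

Final answer: -6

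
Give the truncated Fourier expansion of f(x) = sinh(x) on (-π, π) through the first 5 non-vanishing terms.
sin(x)·sinh(π)/π - 4·sin(2·x)·sinh(π)/(5·π) + 3·sin(3·x)·sinh(π)/(5·π) - 8·sin(4·x)·sinh(π)/(17·π) + 5·sin(5·x)·sinh(π)/(13·π)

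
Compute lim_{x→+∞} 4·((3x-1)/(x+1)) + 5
Evaluate the dominant behaviour as x → +∞; each term tends to a finite value or vanishes.
Limit = 17.

Final answer: 17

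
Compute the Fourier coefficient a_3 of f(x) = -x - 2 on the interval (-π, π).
a_3 = (1/π) ∫_{-π}^{π} f(x)·cos(3x) dx.
Evaluate the integral (use parity and integration by parts as needed): a_3 = 0.

Final answer: 0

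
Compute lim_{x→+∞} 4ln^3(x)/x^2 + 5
The quotient is an ∞/∞ indeterminate form as x → +∞.
The polynomial denominator x^2 dominates the logarithmic numerator (any positive power of x ≫ ln^3(x) as x → ∞), so the quotient → 0.
Adding the constant: 0 + 5 = 5. Limit = 5.

Final answer: 5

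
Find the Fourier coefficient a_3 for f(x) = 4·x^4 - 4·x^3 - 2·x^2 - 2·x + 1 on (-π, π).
a_3 = (1/π) ∫_{-π}^{π} f(x)·cos(3x) dx.
Evaluate the integral (use parity and integration by parts as needed): a_3 = 88/27 - 32·π^2/9.

Final answer: 88/27 - 32·π^2/9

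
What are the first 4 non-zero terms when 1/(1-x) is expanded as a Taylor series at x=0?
x^3 + x^2 + x + 1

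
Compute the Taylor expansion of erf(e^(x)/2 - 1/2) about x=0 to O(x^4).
x^3/(12·√(π)) + x^2/(2·√(π)) + x/√(π)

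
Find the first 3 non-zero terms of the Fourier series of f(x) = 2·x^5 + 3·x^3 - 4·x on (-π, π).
(-74·π^2 + 4·π^4 + 436)·sin(x) + (-2·π^4 - 13/2 + 7·π^2)·sin(2·x) + (-26·π^2/27 - 164/81 + 4·π^4/3)·sin(3·x)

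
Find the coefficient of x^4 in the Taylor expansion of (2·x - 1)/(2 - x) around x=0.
Expand to order 4: (2·x - 1)/(2 - x) = 3·x^4/32 + 3·x^3/16 + 3·x^2/8 + 3·x/4 - 1/2 + O(x^5).
The coefficient of x^4 is 3/32.

Final answer: 3/32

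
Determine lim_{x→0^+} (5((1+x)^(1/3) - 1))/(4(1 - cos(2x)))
Both numerator and denominator → 0 as x → 0^+; this is a 0/0 indeterminate form.
Expand each to leading order near x = 0: numerator ~ 5·x/3, denominator ~ 8·x^2.
The limit of the ratio is ∞.

Final answer: ∞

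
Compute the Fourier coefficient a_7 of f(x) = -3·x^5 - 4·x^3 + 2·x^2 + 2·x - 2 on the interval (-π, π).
a_7 = (1/π) ∫_{-π}^{π} f(x)·cos(7x) dx.
Evaluate the integral (use parity and integration by parts as needed): a_7 = -8/49.

Final answer: -8/49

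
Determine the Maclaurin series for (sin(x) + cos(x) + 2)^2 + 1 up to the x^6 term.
-x^6/180 + 3·x^5/10 + x^4/6 - 2·x^3 - 2·x^2 + 6·x + 10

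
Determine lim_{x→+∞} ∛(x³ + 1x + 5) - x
This is an ∞ − ∞ indeterminate form.
Multiply by (A² + AB + B²)/(A² + AB + B²) where A = ∛(x³+1x + 5), B = x to use A³ − B³ = (A−B)(A²+AB+B²); the x³ terms cancel, leaving (1x + 5)/(A²+AB+B²) with denominator ~ 3x², so the limit is 0.
Limit = 0.

Final answer: 0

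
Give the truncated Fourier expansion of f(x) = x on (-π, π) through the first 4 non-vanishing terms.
2·sin(x) - sin(2·x) + 2·sin(3·x)/3 - sin(4·x)/2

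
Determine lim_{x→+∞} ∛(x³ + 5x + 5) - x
This is an ∞ − ∞ indeterminate form.
Multiply by (A² + AB + B²)/(A² + AB + B²) where A = ∛(x³+5x + 5), B = x to use A³ − B³ = (A−B)(A²+AB+B²); the x³ terms cancel, leaving (5x + 5)/(A²+AB+B²) with denominator ~ 3x², so the limit is 0.
Limit = 0.

Final answer: 0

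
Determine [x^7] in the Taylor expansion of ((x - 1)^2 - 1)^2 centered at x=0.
Expand to order 7: ((x - 1)^2 - 1)^2 = x^4 - 4·x^3 + 4·x^2 + O(x^8).
The coefficient of x^7 is 0.

Final answer: 0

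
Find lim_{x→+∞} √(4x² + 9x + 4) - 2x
As x → +∞: multiply by the conjugate to get (9x+4)/(√(4x²+9x+4)+2x); the denominator ~ 4x, so the limit is 9/4.
Limit = 9/4.

Final answer: 9/4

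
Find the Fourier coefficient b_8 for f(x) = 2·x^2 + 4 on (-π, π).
b_8 = (1/π) ∫_{-π}^{π} f(x)·sin(8x) dx.
Evaluate the integral (use parity and integration by parts as needed): b_8 = 0.

Final answer: 0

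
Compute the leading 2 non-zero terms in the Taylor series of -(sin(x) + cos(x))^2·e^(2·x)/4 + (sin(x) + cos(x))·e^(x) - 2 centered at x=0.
x - 5/4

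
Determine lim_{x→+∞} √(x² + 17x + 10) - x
This is an ∞ − ∞ indeterminate form.
Multiply and divide by the conjugate √(x²+17x + 10) + x; the x² terms cancel, leaving (17x + 10)/(√(x²+17x + 10)+x) → 17/2.
Limit = 17/2.

Final answer: 17/2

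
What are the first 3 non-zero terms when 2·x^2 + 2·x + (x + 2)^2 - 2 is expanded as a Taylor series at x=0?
3·x^2 + 6·x + 2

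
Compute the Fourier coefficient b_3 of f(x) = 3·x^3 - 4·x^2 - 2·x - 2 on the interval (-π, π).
b_3 = (1/π) ∫_{-π}^{π} f(x)·sin(3x) dx.
Evaluate the integral (use parity and integration by parts as needed): b_3 = -8/3 + 2·π^2.

Final answer: -8/3 + 2·π^2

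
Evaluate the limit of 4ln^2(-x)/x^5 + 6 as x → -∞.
The quotient is an ∞/∞ indeterminate form as x → -∞.
Compare growth rates of the dominant terms (exponentials ≫ polynomials ≫ logarithms), or apply L'Hôpital's rule; the quotient → 0.
Adding the constant: 0 + 6 = 6. Limit = 6.

Final answer: 6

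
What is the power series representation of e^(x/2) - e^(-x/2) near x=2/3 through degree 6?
(-1 + e^(2/3))·e^(-1/3) + (1 + e^(2/3))·e^(-1/3)·(x - 2/3)/2 + (-1 + e^(2/3))·e^(-1/3)·(x - 2/3)^2/8 + (1 + e^(2/3))·e^(-1/3)·(x - 2/3)^3/48 + (-1 + e^(2/3))·e^(-1/3)·(x - 2/3)^4/384 + (1 + e^(2/3))·e^(-1/3)·(x - 2/3)^5/3840 + (-1 + e^(2/3))·e^(-1/3)·(x - 2/3)^6/46080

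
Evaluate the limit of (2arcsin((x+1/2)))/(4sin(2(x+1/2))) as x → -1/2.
Both numerator and denominator → 0 as x → -1/2; this is a 0/0 indeterminate form.
Expand each to leading order near x = -1/2: numerator ~ 2·(x + 1/2), denominator ~ 8·(x + 1/2).
The limit of the ratio is 1/4.

Final answer: 1/4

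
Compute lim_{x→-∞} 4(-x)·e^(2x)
This is a 0·∞ indeterminate form at x → -∞.
Rewrite the product as 4(-x) / e^(-2x) (an ∞/∞ form) and apply L'Hôpital, or use the standard hierarchy e^(2|x|) ≫ |(-x)| as x → -∞.
The indeterminate product → 0, so the limit = 0.

Final answer: 0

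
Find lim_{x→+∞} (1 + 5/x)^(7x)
As x → +∞: write (1 + 5/x)^(7x) = ((1 + 5/x)^x)^7 → (e^5)^7 = e^35.
Limit = e^(35).

Final answer: e^(35)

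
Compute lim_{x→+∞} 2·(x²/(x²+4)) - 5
Evaluate the dominant behaviour as x → +∞; each term tends to a finite value or vanishes.
Limit = -3.

Final answer: -3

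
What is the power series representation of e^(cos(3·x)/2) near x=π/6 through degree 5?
1 - 3·(x - π/6)/2 + 9·(x - π/6)^2/8 + 27·(x - π/6)^3/16 - 405·(x - π/6)^4/128 + 1863·(x - π/6)^5/1280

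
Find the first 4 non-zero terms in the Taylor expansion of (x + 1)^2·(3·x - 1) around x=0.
3·x^3 + 5·x^2 + x - 1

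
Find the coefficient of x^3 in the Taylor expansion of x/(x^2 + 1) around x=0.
Expand to order 3: x/(x^2 + 1) = -x^3 + x + O(x^4).
The coefficient of x^3 is -1.

Final answer: -1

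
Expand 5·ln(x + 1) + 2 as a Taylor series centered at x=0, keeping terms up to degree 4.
-5·x^4/4 + 5·x^3/3 - 5·x^2/2 + 5·x + 2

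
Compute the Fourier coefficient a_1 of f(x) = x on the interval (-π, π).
a_1 = (1/π) ∫_{-π}^{π} f(x)·cos(1x) dx.
Evaluate the integral (use parity and integration by parts as needed): a_1 = 0.

Final answer: 0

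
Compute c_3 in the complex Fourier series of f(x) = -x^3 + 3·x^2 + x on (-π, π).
Compute the real Fourier coefficients first: a_3 = -4/3, b_3 = 10/9 - 2·π^2/3.
Then c_3 = (a_3 − i·b_3)/2 = -2/3 - 5·i/9 + i·π^2/3.

Final answer: -2/3 - 5·i/9 + i·π^2/3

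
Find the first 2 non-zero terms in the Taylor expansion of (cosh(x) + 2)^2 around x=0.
3·x^2 + 9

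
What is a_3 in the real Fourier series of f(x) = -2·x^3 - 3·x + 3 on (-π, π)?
a_3 = (1/π) ∫_{-π}^{π} f(x)·cos(3x) dx.
Evaluate the integral (use parity and integration by parts as needed): a_3 = 0.

Final answer: 0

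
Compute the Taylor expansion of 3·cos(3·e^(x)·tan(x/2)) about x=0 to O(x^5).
-855·x^4/128 - 27·x^3/4 - 27·x^2/8 + 3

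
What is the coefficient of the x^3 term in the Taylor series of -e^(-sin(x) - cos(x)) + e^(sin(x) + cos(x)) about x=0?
Expand to order 3: -e^(-sin(x) - cos(x)) + e^(sin(x) + cos(x)) = x^3·(-e/2 + e^(-1)/2) - x^2·e^(-1) + x·(e^(-1) + e) - e^(-1) + e + O(x^4).
The coefficient of x^3 is -e/2 + e^(-1)/2.

Final answer: -e/2 + e^(-1)/2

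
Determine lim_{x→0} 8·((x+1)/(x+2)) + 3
Direct substitution at x = 0 gives 7.

Final answer: 7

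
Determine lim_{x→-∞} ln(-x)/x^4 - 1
The quotient is an ∞/∞ indeterminate form as x → -∞.
Compare growth rates of the dominant terms (exponentials ≫ polynomials ≫ logarithms), or apply L'Hôpital's rule; the quotient → 0.
Adding the constant: 0 - 1 = -1. Limit = -1.

Final answer: -1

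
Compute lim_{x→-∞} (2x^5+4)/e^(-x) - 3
The quotient is an ∞/∞ indeterminate form as x → -∞.
Compare growth rates of the dominant terms (exponentials ≫ polynomials ≫ logarithms), or apply L'Hôpital's rule; the quotient → 0.
Adding the constant: 0 - 3 = -3. Limit = -3.

Final answer: -3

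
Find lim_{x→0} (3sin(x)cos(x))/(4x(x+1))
Both numerator and denominator → 0 as x → 0; this is a 0/0 indeterminate form.
Expand each to leading order near x = 0: numerator ~ 3·x, denominator ~ 4·x.
The limit of the ratio is 3/4.

Final answer: 3/4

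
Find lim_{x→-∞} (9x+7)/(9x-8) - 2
Evaluate the dominant behaviour as x → -∞; each term tends to a finite value or vanishes.
Limit = -1.

Final answer: -1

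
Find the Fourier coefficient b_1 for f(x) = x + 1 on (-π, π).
b_1 = (1/π) ∫_{-π}^{π} f(x)·sin(1x) dx.
Evaluate the integral (use parity and integration by parts as needed): b_1 = 2.

Final answer: 2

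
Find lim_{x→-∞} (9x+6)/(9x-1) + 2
Evaluate the dominant behaviour as x → -∞; each term tends to a finite value or vanishes.
Limit = 3.

Final answer: 3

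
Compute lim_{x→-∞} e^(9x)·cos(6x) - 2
Evaluate the dominant behaviour as x → -∞; each term tends to a finite value or vanishes.
Limit = -2.

Final answer: -2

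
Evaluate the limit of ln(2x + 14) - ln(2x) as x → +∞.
This is an ∞ − ∞ indeterminate form.
Combine the logarithms: ln(2x+14) − ln(2x) = ln((2x+14)/(2x)) = ln(1 + 14/(2x)) → ln(1) = 0.
Limit = 0.

Final answer: 0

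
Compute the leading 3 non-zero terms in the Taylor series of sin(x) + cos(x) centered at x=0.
-x^2/2 + x + 1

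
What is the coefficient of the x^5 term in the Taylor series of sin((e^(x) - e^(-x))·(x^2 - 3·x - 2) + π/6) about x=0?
Expand to order 5: sin((e^(x) - e^(-x))·(x^2 - 3·x - 2) + π/6) = x^5·(34 + 531·√(3)/20) + x^4·(-1 + 47·√(3)/2) + x^3·(-12 + 6·√(3)) + x^2·(-3·√(3) - 4) - 2·√(3)·x + 1/2 + O(x^6).
The coefficient of x^5 is 34 + 531·√(3)/20.

Final answer: 34 + 531·√(3)/20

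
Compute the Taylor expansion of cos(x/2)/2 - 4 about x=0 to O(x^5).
x^4/768 - x^2/16 - 7/2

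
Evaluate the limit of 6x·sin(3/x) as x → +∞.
As x → +∞: let u = 3/x → 0⁺; then 6·x·sin(3/x) = 6·3·sin(u)/u → 6·3·1 = 18.
Limit = 18.

Final answer: 18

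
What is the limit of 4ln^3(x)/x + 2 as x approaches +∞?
The quotient is an ∞/∞ indeterminate form as x → +∞.
The polynomial denominator x dominates the logarithmic numerator (any positive power of x ≫ ln^3(x) as x → ∞), so the quotient → 0.
Adding the constant: 0 + 2 = 2. Limit = 2.

Final answer: 2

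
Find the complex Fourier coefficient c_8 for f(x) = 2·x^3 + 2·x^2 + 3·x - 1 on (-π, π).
Compute the real Fourier coefficients first: a_8 = 1/8, b_8 = -π^2/2 - 45/64.
Then c_8 = (a_8 − i·b_8)/2 = 1/16 + 45·i/128 + i·π^2/4.

Final answer: 1/16 + 45·i/128 + i·π^2/4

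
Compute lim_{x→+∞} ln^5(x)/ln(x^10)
This is an ∞/∞ indeterminate form as x → +∞.
Write ln(x^10) = 10·ln(x), reducing the quotient to ln^4(x)/10 → ∞.
Limit = ∞.

Final answer: ∞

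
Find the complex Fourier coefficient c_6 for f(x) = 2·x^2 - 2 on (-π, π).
Compute the real Fourier coefficients first: a_6 = 2/9, b_6 = 0.
Then c_6 = (a_6 − i·b_6)/2 = 1/9.

Final answer: 1/9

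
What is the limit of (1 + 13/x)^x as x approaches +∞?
As x → +∞: this is the defining limit (1 + 13/x)^x → e^13.
Limit = e^(13).

Final answer: e^(13)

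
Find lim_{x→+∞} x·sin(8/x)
As x → +∞: let u = 8/x → 0⁺; then x·sin(8/x) = 8·sin(u)/u → 8·1 = 8.
Limit = 8.

Final answer: 8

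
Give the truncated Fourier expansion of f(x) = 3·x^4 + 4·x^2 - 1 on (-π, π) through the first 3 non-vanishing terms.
(128 - 24·π^2)·cos(x) + (-5 + 6·π^2)·cos(2·x) - 1 + 4·π^2/3 + 3·π^4/5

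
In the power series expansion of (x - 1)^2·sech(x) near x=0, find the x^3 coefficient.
Expand to order 3: (x - 1)^2·sech(x) = x^3 + x^2/2 - 2·x + 1 + O(x^4).
The coefficient of x^3 is 1.

Final answer: 1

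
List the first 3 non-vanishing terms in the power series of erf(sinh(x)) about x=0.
-7·x^5/(60·√(π)) - x^3/(3·√(π)) + 2·x/√(π)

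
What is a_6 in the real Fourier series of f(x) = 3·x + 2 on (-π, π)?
a_6 = (1/π) ∫_{-π}^{π} f(x)·cos(6x) dx.
Evaluate the integral (use parity and integration by parts as needed): a_6 = 0.

Final answer: 0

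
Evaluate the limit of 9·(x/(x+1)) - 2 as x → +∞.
Evaluate the dominant behaviour as x → +∞; each term tends to a finite value or vanishes.
Limit = 7.

Final answer: 7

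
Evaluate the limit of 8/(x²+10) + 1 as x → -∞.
Evaluate the dominant behaviour as x → -∞; each term tends to a finite value or vanishes.
Limit = 1.

Final answer: 1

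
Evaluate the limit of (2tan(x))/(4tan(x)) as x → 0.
Both numerator and denominator → 0 as x → 0; this is a 0/0 indeterminate form.
Expand each to leading order near x = 0: numerator ~ 2·x, denominator ~ 4·x.
The limit of the ratio is 1/2.

Final answer: 1/2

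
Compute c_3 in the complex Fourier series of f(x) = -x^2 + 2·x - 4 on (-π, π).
Compute the real Fourier coefficients first: a_3 = 4/9, b_3 = 4/3.
Then c_3 = (a_3 − i·b_3)/2 = 2/9 - 2·i/3.

Final answer: 2/9 - 2·i/3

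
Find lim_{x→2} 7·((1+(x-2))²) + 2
Direct substitution at x = 2 gives 9.

Final answer: 9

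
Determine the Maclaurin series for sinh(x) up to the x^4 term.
x^3/6 + x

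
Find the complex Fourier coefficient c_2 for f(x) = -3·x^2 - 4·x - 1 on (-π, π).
Compute the real Fourier coefficients first: a_2 = -3, b_2 = 4.
Then c_2 = (a_2 − i·b_2)/2 = -3/2 - 2·i.

Final answer: -3/2 - 2·i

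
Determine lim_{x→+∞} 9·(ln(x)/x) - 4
Evaluate the dominant behaviour as x → +∞; each term tends to a finite value or vanishes.
Limit = -4.

Final answer: -4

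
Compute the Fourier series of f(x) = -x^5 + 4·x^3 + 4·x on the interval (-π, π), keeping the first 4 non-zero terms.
(-280 - 2·π^4 + 48·π^2)·sin(x) + (-9·π^2 + 19/2 + π^4)·sin(2·x) + (-2·π^4/3 - 8/81 + 112·π^2/27)·sin(3·x) + (-21·π^2/8 - 65/64 + π^4/2)·sin(4·x)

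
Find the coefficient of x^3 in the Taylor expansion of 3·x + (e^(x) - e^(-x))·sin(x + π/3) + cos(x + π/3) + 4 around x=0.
Expand to order 3: 3·x + (e^(x) - e^(-x))·sin(x + π/3) + cos(x + π/3) + 4 = -√(3)·x^3/4 + 3·x^2/4 + x·(√(3)/2 + 3) + 9/2 + O(x^4).
The coefficient of x^3 is -√(3)/4.

Final answer: -√(3)/4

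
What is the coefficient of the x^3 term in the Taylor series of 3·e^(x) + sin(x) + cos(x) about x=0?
Expand to order 3: 3·e^(x) + sin(x) + cos(x) = x^3/3 + x^2 + 4·x + 4 + O(x^4).
The coefficient of x^3 is 1/3.

Final answer: 1/3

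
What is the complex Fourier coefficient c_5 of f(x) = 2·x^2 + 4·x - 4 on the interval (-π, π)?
Compute the real Fourier coefficients first: a_5 = -8/25, b_5 = 8/5.
Then c_5 = (a_5 − i·b_5)/2 = -4/25 - 4·i/5.

Final answer: -4/25 - 4·i/5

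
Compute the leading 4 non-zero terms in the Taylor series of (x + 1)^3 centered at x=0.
x^3 + 3·x^2 + 3·x + 1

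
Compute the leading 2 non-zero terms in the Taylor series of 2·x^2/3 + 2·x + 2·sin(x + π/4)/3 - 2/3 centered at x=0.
x·(√(2)/3 + 2) - 2/3 + √(2)/3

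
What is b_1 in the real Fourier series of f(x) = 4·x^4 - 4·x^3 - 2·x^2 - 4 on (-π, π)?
b_1 = (1/π) ∫_{-π}^{π} f(x)·sin(1x) dx.
Evaluate the integral (use parity and integration by parts as needed): b_1 = 48 - 8·π^2.

Final answer: 48 - 8·π^2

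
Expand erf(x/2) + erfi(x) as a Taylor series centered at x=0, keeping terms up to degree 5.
33·x^5/(160·√(π)) + 7·x^3/(12·√(π)) + 3·x/√(π)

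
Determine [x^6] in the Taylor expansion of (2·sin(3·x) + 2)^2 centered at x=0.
Expand to order 6: (2·sin(3·x) + 2)^2 = 648·x^6/5 + 81·x^5/5 - 108·x^4 - 36·x^3 + 36·x^2 + 24·x + 4 + O(x^7).
The coefficient of x^6 is 648/5.

Final answer: 648/5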